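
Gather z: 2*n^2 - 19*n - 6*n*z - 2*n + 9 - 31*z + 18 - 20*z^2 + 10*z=2*n^2 - 21*n - 20*z^2 + z*(-6*n - 21) + 27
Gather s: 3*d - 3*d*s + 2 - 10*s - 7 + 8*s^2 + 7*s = 3*d + 8*s^2 + s*(-3*d - 3) - 5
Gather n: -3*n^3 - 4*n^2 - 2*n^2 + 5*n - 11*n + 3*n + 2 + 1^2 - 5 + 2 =-3*n^3 - 6*n^2 - 3*n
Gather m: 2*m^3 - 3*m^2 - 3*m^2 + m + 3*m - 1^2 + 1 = 2*m^3 - 6*m^2 + 4*m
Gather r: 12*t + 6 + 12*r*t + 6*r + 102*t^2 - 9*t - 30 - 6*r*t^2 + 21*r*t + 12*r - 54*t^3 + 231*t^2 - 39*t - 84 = r*(-6*t^2 + 33*t + 18) - 54*t^3 + 333*t^2 - 36*t - 108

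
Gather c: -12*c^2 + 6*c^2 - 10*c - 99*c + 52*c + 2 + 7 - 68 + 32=-6*c^2 - 57*c - 27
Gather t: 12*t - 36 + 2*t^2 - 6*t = 2*t^2 + 6*t - 36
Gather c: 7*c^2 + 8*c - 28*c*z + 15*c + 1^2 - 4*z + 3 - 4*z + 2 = 7*c^2 + c*(23 - 28*z) - 8*z + 6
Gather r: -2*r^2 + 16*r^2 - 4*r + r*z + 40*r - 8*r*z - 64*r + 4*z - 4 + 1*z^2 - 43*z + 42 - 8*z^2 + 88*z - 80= 14*r^2 + r*(-7*z - 28) - 7*z^2 + 49*z - 42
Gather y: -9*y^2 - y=-9*y^2 - y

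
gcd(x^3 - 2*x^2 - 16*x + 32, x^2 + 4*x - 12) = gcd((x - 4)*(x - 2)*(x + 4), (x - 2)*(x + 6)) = x - 2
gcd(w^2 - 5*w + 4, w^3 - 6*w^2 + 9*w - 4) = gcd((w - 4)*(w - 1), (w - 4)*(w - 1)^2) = w^2 - 5*w + 4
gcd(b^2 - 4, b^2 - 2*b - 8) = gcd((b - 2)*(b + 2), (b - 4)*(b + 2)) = b + 2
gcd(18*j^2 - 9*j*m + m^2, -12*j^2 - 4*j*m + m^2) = 6*j - m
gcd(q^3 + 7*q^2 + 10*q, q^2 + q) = q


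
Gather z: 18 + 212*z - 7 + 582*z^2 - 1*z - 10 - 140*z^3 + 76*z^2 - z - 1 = -140*z^3 + 658*z^2 + 210*z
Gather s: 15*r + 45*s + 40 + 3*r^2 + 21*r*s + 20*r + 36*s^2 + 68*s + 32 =3*r^2 + 35*r + 36*s^2 + s*(21*r + 113) + 72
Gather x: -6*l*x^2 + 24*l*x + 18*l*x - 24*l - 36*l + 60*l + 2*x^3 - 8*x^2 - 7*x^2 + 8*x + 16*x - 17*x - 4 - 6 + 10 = 2*x^3 + x^2*(-6*l - 15) + x*(42*l + 7)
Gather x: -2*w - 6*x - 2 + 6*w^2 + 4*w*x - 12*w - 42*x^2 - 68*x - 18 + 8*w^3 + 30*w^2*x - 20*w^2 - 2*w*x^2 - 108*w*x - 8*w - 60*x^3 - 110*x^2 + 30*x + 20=8*w^3 - 14*w^2 - 22*w - 60*x^3 + x^2*(-2*w - 152) + x*(30*w^2 - 104*w - 44)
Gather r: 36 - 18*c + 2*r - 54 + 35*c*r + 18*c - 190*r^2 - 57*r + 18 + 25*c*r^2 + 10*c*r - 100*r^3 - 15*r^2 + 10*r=-100*r^3 + r^2*(25*c - 205) + r*(45*c - 45)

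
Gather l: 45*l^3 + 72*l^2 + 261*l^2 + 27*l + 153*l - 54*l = 45*l^3 + 333*l^2 + 126*l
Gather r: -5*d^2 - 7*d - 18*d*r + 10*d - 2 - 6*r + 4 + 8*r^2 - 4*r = -5*d^2 + 3*d + 8*r^2 + r*(-18*d - 10) + 2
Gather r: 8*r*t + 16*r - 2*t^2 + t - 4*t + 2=r*(8*t + 16) - 2*t^2 - 3*t + 2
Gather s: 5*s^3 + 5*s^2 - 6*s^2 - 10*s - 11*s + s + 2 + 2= 5*s^3 - s^2 - 20*s + 4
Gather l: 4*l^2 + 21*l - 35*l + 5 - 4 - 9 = 4*l^2 - 14*l - 8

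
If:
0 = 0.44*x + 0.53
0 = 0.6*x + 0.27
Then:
No Solution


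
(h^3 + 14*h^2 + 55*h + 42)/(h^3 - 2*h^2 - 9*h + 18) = (h^3 + 14*h^2 + 55*h + 42)/(h^3 - 2*h^2 - 9*h + 18)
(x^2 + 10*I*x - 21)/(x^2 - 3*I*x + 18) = (x + 7*I)/(x - 6*I)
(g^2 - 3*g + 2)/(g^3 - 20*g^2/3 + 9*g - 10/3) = 3*(g - 2)/(3*g^2 - 17*g + 10)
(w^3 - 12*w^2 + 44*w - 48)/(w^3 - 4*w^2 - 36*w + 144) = (w - 2)/(w + 6)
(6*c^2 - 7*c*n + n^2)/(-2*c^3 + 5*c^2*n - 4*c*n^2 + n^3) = (-6*c + n)/(2*c^2 - 3*c*n + n^2)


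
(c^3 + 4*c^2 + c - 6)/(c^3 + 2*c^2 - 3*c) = (c + 2)/c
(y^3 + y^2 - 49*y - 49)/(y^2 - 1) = (y^2 - 49)/(y - 1)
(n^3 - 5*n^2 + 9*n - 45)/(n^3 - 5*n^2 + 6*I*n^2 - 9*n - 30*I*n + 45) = (n - 3*I)/(n + 3*I)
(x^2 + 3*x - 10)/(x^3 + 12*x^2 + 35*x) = (x - 2)/(x*(x + 7))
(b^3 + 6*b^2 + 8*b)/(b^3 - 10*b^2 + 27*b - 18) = b*(b^2 + 6*b + 8)/(b^3 - 10*b^2 + 27*b - 18)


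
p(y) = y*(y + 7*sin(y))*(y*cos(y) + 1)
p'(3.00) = 10.28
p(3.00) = -23.57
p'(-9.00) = -158.24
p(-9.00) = 984.08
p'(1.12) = 13.03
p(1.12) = 12.37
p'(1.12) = 13.03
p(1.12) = 12.37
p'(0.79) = 16.90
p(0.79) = 7.08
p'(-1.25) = -15.80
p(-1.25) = 5.98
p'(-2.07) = -45.72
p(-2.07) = 33.86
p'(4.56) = -47.66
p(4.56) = -3.31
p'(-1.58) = -31.75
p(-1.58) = 13.75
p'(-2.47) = -26.67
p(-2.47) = 49.46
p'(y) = y*(y + 7*sin(y))*(-y*sin(y) + cos(y)) + y*(y*cos(y) + 1)*(7*cos(y) + 1) + (y + 7*sin(y))*(y*cos(y) + 1) = -y^3*sin(y) + 3*y^2*cos(y) + 7*y^2*cos(2*y) + 7*y*sin(2*y) + 7*y*cos(y) + 2*y + 7*sin(y)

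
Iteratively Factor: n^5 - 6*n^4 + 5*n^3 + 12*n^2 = (n - 3)*(n^4 - 3*n^3 - 4*n^2) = (n - 3)*(n + 1)*(n^3 - 4*n^2) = n*(n - 3)*(n + 1)*(n^2 - 4*n) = n*(n - 4)*(n - 3)*(n + 1)*(n)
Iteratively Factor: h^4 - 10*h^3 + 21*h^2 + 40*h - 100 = (h - 5)*(h^3 - 5*h^2 - 4*h + 20) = (h - 5)*(h - 2)*(h^2 - 3*h - 10) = (h - 5)^2*(h - 2)*(h + 2)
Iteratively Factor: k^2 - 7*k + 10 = (k - 5)*(k - 2)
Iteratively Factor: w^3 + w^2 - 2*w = (w + 2)*(w^2 - w) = (w - 1)*(w + 2)*(w)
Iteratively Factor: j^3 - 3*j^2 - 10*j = (j - 5)*(j^2 + 2*j) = j*(j - 5)*(j + 2)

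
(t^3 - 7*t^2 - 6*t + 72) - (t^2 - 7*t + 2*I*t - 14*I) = t^3 - 8*t^2 + t - 2*I*t + 72 + 14*I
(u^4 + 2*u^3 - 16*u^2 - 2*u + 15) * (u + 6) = u^5 + 8*u^4 - 4*u^3 - 98*u^2 + 3*u + 90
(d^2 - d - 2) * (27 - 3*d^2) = -3*d^4 + 3*d^3 + 33*d^2 - 27*d - 54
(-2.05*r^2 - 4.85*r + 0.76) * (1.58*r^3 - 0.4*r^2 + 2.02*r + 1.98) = -3.239*r^5 - 6.843*r^4 - 1.0002*r^3 - 14.16*r^2 - 8.0678*r + 1.5048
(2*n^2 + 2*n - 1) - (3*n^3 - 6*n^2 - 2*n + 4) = -3*n^3 + 8*n^2 + 4*n - 5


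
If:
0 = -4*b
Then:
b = 0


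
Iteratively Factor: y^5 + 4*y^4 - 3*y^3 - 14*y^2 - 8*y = (y)*(y^4 + 4*y^3 - 3*y^2 - 14*y - 8) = y*(y + 1)*(y^3 + 3*y^2 - 6*y - 8) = y*(y + 1)*(y + 4)*(y^2 - y - 2) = y*(y + 1)^2*(y + 4)*(y - 2)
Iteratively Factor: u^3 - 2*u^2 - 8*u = (u)*(u^2 - 2*u - 8) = u*(u + 2)*(u - 4)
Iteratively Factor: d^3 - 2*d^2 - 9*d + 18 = (d + 3)*(d^2 - 5*d + 6) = (d - 3)*(d + 3)*(d - 2)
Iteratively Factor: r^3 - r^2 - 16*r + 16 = (r + 4)*(r^2 - 5*r + 4) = (r - 1)*(r + 4)*(r - 4)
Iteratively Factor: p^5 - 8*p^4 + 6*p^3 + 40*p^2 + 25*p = (p - 5)*(p^4 - 3*p^3 - 9*p^2 - 5*p) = (p - 5)*(p + 1)*(p^3 - 4*p^2 - 5*p) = (p - 5)*(p + 1)^2*(p^2 - 5*p) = p*(p - 5)*(p + 1)^2*(p - 5)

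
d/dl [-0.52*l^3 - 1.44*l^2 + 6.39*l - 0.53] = -1.56*l^2 - 2.88*l + 6.39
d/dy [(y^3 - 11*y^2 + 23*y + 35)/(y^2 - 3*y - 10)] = (y^2 + 4*y - 5)/(y^2 + 4*y + 4)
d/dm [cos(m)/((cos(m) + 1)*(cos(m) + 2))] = (cos(m)^2 - 2)*sin(m)/((cos(m) + 1)^2*(cos(m) + 2)^2)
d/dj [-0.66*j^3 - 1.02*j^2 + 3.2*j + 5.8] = -1.98*j^2 - 2.04*j + 3.2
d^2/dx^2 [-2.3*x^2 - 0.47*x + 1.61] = -4.60000000000000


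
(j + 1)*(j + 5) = j^2 + 6*j + 5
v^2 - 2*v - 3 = (v - 3)*(v + 1)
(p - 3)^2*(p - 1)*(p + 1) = p^4 - 6*p^3 + 8*p^2 + 6*p - 9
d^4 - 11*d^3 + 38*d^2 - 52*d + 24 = (d - 6)*(d - 2)^2*(d - 1)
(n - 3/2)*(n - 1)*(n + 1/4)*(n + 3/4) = n^4 - 3*n^3/2 - 13*n^2/16 + 33*n/32 + 9/32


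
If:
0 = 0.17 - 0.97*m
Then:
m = 0.18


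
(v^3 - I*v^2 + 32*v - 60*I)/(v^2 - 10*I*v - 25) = (v^2 + 4*I*v + 12)/(v - 5*I)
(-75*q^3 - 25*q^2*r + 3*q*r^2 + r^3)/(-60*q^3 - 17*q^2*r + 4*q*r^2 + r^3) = (5*q - r)/(4*q - r)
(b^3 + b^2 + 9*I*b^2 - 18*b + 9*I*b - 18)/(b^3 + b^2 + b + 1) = (b^2 + 9*I*b - 18)/(b^2 + 1)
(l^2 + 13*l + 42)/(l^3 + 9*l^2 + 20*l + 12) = (l + 7)/(l^2 + 3*l + 2)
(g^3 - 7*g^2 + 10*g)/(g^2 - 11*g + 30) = g*(g - 2)/(g - 6)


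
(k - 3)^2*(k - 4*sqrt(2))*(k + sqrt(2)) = k^4 - 6*k^3 - 3*sqrt(2)*k^3 + k^2 + 18*sqrt(2)*k^2 - 27*sqrt(2)*k + 48*k - 72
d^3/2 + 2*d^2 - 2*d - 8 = (d/2 + 1)*(d - 2)*(d + 4)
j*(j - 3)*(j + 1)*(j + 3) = j^4 + j^3 - 9*j^2 - 9*j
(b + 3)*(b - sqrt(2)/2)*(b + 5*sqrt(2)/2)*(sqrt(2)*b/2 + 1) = sqrt(2)*b^4/2 + 3*sqrt(2)*b^3/2 + 3*b^3 + 3*sqrt(2)*b^2/4 + 9*b^2 - 5*b/2 + 9*sqrt(2)*b/4 - 15/2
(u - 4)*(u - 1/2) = u^2 - 9*u/2 + 2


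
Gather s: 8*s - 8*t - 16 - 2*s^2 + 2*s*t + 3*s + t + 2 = -2*s^2 + s*(2*t + 11) - 7*t - 14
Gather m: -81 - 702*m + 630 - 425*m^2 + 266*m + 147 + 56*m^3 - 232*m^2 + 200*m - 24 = 56*m^3 - 657*m^2 - 236*m + 672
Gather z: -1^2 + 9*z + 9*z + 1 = 18*z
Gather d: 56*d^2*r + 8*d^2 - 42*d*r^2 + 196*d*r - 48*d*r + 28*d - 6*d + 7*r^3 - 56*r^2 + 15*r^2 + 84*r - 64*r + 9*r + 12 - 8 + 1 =d^2*(56*r + 8) + d*(-42*r^2 + 148*r + 22) + 7*r^3 - 41*r^2 + 29*r + 5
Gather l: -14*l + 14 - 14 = -14*l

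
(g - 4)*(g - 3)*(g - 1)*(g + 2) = g^4 - 6*g^3 + 3*g^2 + 26*g - 24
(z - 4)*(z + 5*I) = z^2 - 4*z + 5*I*z - 20*I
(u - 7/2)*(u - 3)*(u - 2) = u^3 - 17*u^2/2 + 47*u/2 - 21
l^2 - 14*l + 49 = (l - 7)^2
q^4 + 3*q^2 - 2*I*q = q*(q - I)^2*(q + 2*I)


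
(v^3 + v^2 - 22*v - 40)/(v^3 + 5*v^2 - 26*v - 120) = (v + 2)/(v + 6)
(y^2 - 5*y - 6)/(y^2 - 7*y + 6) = (y + 1)/(y - 1)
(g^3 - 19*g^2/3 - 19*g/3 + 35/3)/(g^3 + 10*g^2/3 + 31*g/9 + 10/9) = 3*(g^2 - 8*g + 7)/(3*g^2 + 5*g + 2)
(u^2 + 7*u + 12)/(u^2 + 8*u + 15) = (u + 4)/(u + 5)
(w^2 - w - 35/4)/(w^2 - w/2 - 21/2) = (w + 5/2)/(w + 3)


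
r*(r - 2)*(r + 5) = r^3 + 3*r^2 - 10*r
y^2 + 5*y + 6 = (y + 2)*(y + 3)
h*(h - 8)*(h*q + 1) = h^3*q - 8*h^2*q + h^2 - 8*h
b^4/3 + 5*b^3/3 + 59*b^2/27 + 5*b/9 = b*(b/3 + 1)*(b + 1/3)*(b + 5/3)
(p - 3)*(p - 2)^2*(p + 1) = p^4 - 6*p^3 + 9*p^2 + 4*p - 12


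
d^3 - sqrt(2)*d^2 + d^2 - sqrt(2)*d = d*(d + 1)*(d - sqrt(2))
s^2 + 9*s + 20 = (s + 4)*(s + 5)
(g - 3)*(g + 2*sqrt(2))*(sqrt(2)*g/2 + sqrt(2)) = sqrt(2)*g^3/2 - sqrt(2)*g^2/2 + 2*g^2 - 3*sqrt(2)*g - 2*g - 12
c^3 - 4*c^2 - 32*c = c*(c - 8)*(c + 4)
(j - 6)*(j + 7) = j^2 + j - 42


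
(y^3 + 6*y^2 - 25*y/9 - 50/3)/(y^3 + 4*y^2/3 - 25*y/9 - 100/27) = 3*(y + 6)/(3*y + 4)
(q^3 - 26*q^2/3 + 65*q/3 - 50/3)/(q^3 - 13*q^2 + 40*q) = (3*q^2 - 11*q + 10)/(3*q*(q - 8))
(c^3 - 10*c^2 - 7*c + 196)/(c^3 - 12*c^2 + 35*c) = (c^2 - 3*c - 28)/(c*(c - 5))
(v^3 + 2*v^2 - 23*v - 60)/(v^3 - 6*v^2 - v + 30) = (v^2 + 7*v + 12)/(v^2 - v - 6)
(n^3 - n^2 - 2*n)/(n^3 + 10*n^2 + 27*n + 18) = n*(n - 2)/(n^2 + 9*n + 18)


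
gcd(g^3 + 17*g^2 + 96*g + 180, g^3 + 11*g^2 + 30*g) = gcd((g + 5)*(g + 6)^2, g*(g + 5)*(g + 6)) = g^2 + 11*g + 30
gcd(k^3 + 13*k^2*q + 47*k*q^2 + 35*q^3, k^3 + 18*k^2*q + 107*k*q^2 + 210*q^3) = k^2 + 12*k*q + 35*q^2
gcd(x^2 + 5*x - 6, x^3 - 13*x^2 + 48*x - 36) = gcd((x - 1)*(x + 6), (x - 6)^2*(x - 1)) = x - 1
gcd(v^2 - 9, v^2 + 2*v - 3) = v + 3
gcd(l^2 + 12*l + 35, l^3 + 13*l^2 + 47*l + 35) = l^2 + 12*l + 35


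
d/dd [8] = 0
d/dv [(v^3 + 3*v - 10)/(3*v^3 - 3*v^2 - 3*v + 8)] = 3*(-v^4 - 8*v^3 + 41*v^2 - 20*v - 2)/(9*v^6 - 18*v^5 - 9*v^4 + 66*v^3 - 39*v^2 - 48*v + 64)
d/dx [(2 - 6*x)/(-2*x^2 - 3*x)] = 2*(-6*x^2 + 4*x + 3)/(x^2*(4*x^2 + 12*x + 9))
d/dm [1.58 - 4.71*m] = -4.71000000000000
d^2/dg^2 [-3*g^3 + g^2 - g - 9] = 2 - 18*g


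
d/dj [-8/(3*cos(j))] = -8*sin(j)/(3*cos(j)^2)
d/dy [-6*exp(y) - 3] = -6*exp(y)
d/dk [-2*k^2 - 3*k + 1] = -4*k - 3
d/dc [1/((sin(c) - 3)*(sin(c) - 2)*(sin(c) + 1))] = (-3*sin(c)^2 + 8*sin(c) - 1)*cos(c)/((sin(c) - 3)^2*(sin(c) - 2)^2*(sin(c) + 1)^2)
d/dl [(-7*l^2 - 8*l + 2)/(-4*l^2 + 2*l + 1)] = 2*(-23*l^2 + l - 6)/(16*l^4 - 16*l^3 - 4*l^2 + 4*l + 1)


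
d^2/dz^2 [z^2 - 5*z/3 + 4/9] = 2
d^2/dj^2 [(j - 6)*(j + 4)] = 2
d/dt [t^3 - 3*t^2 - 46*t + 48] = 3*t^2 - 6*t - 46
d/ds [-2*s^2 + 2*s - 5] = 2 - 4*s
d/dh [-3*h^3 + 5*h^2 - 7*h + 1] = -9*h^2 + 10*h - 7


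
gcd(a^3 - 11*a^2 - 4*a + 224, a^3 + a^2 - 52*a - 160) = a^2 - 4*a - 32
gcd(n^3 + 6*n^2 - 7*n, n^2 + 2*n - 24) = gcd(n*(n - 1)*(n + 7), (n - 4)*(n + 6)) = 1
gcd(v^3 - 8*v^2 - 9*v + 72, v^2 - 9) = v^2 - 9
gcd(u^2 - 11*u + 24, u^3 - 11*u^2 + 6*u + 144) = u - 8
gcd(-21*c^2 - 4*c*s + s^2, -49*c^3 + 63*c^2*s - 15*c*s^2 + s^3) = -7*c + s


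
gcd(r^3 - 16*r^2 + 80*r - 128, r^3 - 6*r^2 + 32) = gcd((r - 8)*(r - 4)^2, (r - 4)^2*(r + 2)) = r^2 - 8*r + 16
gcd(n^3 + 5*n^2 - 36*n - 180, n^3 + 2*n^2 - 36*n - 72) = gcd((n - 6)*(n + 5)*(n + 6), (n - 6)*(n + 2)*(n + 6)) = n^2 - 36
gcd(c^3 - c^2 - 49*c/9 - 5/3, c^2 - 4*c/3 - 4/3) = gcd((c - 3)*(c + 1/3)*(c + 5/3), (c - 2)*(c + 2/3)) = 1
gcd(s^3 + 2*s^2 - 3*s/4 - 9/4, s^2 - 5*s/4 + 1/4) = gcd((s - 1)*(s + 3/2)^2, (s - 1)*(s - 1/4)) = s - 1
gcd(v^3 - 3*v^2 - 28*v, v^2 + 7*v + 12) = v + 4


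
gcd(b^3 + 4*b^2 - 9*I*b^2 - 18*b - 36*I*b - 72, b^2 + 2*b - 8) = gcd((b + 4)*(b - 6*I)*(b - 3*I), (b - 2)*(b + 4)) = b + 4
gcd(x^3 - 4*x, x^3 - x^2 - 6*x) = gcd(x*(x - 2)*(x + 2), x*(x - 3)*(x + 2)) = x^2 + 2*x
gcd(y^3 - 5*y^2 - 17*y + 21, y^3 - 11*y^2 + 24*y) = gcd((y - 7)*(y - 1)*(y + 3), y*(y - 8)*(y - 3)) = 1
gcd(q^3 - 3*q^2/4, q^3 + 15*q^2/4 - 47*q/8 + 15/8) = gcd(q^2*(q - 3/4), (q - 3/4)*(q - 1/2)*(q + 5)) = q - 3/4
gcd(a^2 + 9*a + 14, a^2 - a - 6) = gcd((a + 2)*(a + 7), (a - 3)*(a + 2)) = a + 2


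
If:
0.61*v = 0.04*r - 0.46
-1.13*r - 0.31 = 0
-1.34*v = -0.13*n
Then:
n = -7.96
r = -0.27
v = -0.77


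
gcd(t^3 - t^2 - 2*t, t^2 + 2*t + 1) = t + 1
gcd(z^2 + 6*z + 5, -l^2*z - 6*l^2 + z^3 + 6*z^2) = 1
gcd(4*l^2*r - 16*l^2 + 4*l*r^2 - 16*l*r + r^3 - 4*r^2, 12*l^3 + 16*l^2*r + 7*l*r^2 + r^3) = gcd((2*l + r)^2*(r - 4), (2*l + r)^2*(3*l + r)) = 4*l^2 + 4*l*r + r^2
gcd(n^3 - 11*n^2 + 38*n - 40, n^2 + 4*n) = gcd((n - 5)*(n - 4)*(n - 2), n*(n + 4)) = 1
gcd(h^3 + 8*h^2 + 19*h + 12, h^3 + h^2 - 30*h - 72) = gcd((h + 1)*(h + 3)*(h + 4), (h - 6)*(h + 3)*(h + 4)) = h^2 + 7*h + 12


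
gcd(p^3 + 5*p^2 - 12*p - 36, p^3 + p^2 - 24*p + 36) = p^2 + 3*p - 18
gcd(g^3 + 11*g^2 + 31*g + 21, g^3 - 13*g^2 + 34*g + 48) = g + 1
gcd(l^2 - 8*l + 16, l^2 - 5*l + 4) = l - 4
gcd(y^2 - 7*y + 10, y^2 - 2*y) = y - 2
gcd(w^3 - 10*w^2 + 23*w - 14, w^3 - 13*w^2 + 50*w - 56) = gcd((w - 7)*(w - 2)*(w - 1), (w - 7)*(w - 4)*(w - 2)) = w^2 - 9*w + 14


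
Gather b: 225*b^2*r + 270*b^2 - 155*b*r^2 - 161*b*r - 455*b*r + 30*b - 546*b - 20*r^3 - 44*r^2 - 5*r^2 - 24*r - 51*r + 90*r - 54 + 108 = b^2*(225*r + 270) + b*(-155*r^2 - 616*r - 516) - 20*r^3 - 49*r^2 + 15*r + 54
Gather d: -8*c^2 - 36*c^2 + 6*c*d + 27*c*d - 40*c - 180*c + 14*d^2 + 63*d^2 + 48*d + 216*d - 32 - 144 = -44*c^2 - 220*c + 77*d^2 + d*(33*c + 264) - 176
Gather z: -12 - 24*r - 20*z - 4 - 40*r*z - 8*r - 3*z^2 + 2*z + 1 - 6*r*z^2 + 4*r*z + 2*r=-30*r + z^2*(-6*r - 3) + z*(-36*r - 18) - 15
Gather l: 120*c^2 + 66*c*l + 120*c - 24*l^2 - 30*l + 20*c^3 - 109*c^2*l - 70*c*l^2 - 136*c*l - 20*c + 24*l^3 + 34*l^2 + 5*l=20*c^3 + 120*c^2 + 100*c + 24*l^3 + l^2*(10 - 70*c) + l*(-109*c^2 - 70*c - 25)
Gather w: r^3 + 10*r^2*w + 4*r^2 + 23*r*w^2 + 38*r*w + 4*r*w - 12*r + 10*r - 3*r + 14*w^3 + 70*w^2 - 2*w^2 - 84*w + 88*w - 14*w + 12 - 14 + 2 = r^3 + 4*r^2 - 5*r + 14*w^3 + w^2*(23*r + 68) + w*(10*r^2 + 42*r - 10)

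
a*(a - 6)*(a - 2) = a^3 - 8*a^2 + 12*a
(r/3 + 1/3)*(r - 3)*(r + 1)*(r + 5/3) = r^4/3 + 2*r^3/9 - 20*r^2/9 - 34*r/9 - 5/3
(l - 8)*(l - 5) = l^2 - 13*l + 40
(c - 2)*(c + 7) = c^2 + 5*c - 14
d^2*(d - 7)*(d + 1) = d^4 - 6*d^3 - 7*d^2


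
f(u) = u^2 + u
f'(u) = 2*u + 1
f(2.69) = 9.93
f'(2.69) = 6.38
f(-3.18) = 6.93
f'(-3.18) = -5.36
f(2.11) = 6.56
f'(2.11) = 5.22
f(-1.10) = 0.11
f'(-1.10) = -1.20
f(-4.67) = 17.14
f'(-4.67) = -8.34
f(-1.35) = 0.47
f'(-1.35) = -1.70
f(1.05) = 2.15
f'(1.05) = 3.10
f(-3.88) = 11.17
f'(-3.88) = -6.76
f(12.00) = 156.00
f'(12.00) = 25.00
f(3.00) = 12.00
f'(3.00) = 7.00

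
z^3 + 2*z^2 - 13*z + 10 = (z - 2)*(z - 1)*(z + 5)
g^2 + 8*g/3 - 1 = (g - 1/3)*(g + 3)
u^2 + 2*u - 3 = (u - 1)*(u + 3)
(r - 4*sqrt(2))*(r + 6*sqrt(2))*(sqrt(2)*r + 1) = sqrt(2)*r^3 + 5*r^2 - 46*sqrt(2)*r - 48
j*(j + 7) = j^2 + 7*j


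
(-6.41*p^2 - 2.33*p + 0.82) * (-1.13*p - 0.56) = 7.2433*p^3 + 6.2225*p^2 + 0.3782*p - 0.4592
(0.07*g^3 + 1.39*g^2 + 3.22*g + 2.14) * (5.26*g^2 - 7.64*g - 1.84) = 0.3682*g^5 + 6.7766*g^4 + 6.1888*g^3 - 15.902*g^2 - 22.2744*g - 3.9376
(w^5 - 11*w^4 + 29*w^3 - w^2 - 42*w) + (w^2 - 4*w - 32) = w^5 - 11*w^4 + 29*w^3 - 46*w - 32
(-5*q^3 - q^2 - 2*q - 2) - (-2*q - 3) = -5*q^3 - q^2 + 1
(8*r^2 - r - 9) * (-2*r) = -16*r^3 + 2*r^2 + 18*r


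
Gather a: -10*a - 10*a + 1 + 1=2 - 20*a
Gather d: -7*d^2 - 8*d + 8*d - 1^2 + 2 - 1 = -7*d^2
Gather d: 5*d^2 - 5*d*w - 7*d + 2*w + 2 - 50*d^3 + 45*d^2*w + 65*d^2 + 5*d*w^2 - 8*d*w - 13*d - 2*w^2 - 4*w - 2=-50*d^3 + d^2*(45*w + 70) + d*(5*w^2 - 13*w - 20) - 2*w^2 - 2*w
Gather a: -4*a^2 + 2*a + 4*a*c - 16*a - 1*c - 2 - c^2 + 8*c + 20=-4*a^2 + a*(4*c - 14) - c^2 + 7*c + 18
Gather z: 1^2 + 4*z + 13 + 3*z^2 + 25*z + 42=3*z^2 + 29*z + 56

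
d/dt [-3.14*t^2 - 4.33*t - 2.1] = -6.28*t - 4.33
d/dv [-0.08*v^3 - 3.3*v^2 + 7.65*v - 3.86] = -0.24*v^2 - 6.6*v + 7.65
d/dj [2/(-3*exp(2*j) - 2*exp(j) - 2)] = (12*exp(j) + 4)*exp(j)/(3*exp(2*j) + 2*exp(j) + 2)^2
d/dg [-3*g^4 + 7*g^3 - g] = -12*g^3 + 21*g^2 - 1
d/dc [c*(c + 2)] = 2*c + 2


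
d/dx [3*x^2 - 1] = 6*x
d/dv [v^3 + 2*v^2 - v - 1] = 3*v^2 + 4*v - 1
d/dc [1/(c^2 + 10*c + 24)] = 2*(-c - 5)/(c^2 + 10*c + 24)^2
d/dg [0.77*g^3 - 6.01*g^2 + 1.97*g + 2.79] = 2.31*g^2 - 12.02*g + 1.97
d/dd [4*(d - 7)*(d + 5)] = 8*d - 8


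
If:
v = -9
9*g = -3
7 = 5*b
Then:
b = 7/5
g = -1/3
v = -9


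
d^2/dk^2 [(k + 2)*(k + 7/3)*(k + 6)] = 6*k + 62/3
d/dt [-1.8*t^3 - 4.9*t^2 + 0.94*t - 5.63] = -5.4*t^2 - 9.8*t + 0.94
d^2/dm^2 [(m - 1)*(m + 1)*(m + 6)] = 6*m + 12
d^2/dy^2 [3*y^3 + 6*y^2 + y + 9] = 18*y + 12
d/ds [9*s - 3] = 9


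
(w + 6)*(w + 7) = w^2 + 13*w + 42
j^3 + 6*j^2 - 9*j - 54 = (j - 3)*(j + 3)*(j + 6)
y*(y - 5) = y^2 - 5*y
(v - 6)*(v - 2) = v^2 - 8*v + 12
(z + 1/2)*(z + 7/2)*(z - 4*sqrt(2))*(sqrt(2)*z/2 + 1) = sqrt(2)*z^4/2 - 3*z^3 + 2*sqrt(2)*z^3 - 12*z^2 - 25*sqrt(2)*z^2/8 - 16*sqrt(2)*z - 21*z/4 - 7*sqrt(2)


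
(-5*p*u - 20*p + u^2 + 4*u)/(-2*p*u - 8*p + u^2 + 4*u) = (5*p - u)/(2*p - u)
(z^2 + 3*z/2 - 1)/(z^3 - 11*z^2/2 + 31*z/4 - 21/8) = 4*(z + 2)/(4*z^2 - 20*z + 21)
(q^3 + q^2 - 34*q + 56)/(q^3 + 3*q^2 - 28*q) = (q - 2)/q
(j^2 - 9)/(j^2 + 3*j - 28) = (j^2 - 9)/(j^2 + 3*j - 28)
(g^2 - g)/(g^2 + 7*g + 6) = g*(g - 1)/(g^2 + 7*g + 6)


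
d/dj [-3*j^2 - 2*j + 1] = -6*j - 2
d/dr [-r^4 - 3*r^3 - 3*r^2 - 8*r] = -4*r^3 - 9*r^2 - 6*r - 8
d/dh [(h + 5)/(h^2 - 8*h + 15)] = (h^2 - 8*h - 2*(h - 4)*(h + 5) + 15)/(h^2 - 8*h + 15)^2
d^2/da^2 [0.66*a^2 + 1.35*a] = 1.32000000000000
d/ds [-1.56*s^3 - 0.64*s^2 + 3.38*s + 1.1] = -4.68*s^2 - 1.28*s + 3.38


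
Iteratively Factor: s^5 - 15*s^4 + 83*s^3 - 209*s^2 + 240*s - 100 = (s - 2)*(s^4 - 13*s^3 + 57*s^2 - 95*s + 50) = (s - 5)*(s - 2)*(s^3 - 8*s^2 + 17*s - 10) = (s - 5)*(s - 2)*(s - 1)*(s^2 - 7*s + 10) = (s - 5)*(s - 2)^2*(s - 1)*(s - 5)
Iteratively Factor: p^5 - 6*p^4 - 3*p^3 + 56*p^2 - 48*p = (p + 3)*(p^4 - 9*p^3 + 24*p^2 - 16*p) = (p - 4)*(p + 3)*(p^3 - 5*p^2 + 4*p) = p*(p - 4)*(p + 3)*(p^2 - 5*p + 4) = p*(p - 4)*(p - 1)*(p + 3)*(p - 4)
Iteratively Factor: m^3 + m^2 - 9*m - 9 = (m + 1)*(m^2 - 9) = (m + 1)*(m + 3)*(m - 3)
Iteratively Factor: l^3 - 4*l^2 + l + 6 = (l + 1)*(l^2 - 5*l + 6) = (l - 2)*(l + 1)*(l - 3)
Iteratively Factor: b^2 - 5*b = (b)*(b - 5)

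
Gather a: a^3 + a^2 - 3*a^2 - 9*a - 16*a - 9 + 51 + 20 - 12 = a^3 - 2*a^2 - 25*a + 50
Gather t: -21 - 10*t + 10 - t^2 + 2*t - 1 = -t^2 - 8*t - 12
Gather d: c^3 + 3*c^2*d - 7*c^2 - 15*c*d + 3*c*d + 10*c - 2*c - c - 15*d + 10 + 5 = c^3 - 7*c^2 + 7*c + d*(3*c^2 - 12*c - 15) + 15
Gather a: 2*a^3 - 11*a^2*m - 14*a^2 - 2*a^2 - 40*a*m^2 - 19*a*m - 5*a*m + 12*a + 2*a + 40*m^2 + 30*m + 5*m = 2*a^3 + a^2*(-11*m - 16) + a*(-40*m^2 - 24*m + 14) + 40*m^2 + 35*m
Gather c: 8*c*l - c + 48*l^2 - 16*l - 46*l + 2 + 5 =c*(8*l - 1) + 48*l^2 - 62*l + 7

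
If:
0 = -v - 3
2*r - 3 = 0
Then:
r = 3/2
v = -3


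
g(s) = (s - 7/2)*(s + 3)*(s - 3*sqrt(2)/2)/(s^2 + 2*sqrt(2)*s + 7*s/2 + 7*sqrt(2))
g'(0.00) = -2.39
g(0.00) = 2.25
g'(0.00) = -2.39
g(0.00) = 2.25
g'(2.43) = -0.12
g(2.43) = -0.06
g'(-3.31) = -845.04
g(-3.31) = 125.31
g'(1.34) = -0.71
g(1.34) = 0.36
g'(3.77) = 0.26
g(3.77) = 0.06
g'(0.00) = -2.39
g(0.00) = 2.25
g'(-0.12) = -2.66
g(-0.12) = 2.55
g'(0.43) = -1.65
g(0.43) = 1.39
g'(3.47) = 0.20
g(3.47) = -0.00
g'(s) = (s - 7/2)*(s + 3)*(s - 3*sqrt(2)/2)*(-2*s - 7/2 - 2*sqrt(2))/(s^2 + 2*sqrt(2)*s + 7*s/2 + 7*sqrt(2))^2 + (s - 7/2)*(s + 3)/(s^2 + 2*sqrt(2)*s + 7*s/2 + 7*sqrt(2)) + (s - 7/2)*(s - 3*sqrt(2)/2)/(s^2 + 2*sqrt(2)*s + 7*s/2 + 7*sqrt(2)) + (s + 3)*(s - 3*sqrt(2)/2)/(s^2 + 2*sqrt(2)*s + 7*s/2 + 7*sqrt(2))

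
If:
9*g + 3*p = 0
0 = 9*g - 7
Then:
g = 7/9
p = -7/3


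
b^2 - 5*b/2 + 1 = (b - 2)*(b - 1/2)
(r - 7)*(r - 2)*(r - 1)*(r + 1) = r^4 - 9*r^3 + 13*r^2 + 9*r - 14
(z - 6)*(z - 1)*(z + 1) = z^3 - 6*z^2 - z + 6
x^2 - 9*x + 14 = (x - 7)*(x - 2)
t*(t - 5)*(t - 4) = t^3 - 9*t^2 + 20*t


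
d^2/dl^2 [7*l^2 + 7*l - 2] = 14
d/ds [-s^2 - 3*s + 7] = -2*s - 3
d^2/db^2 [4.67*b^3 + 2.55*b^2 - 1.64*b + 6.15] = 28.02*b + 5.1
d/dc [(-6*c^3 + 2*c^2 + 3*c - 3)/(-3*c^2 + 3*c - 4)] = (18*c^4 - 36*c^3 + 87*c^2 - 34*c - 3)/(9*c^4 - 18*c^3 + 33*c^2 - 24*c + 16)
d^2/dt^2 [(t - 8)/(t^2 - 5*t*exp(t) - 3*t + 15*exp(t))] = (2*(t - 8)*(5*t*exp(t) - 2*t - 10*exp(t) + 3)^2 + (t^2 - 5*t*exp(t) - 3*t + 15*exp(t))*(10*t*exp(t) - 4*t - (t - 8)*(-5*t*exp(t) + 5*exp(t) + 2) - 20*exp(t) + 6))/(t^2 - 5*t*exp(t) - 3*t + 15*exp(t))^3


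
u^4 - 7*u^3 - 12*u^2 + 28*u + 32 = (u - 8)*(u - 2)*(u + 1)*(u + 2)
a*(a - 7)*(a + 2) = a^3 - 5*a^2 - 14*a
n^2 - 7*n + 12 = (n - 4)*(n - 3)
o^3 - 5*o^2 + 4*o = o*(o - 4)*(o - 1)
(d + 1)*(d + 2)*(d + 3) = d^3 + 6*d^2 + 11*d + 6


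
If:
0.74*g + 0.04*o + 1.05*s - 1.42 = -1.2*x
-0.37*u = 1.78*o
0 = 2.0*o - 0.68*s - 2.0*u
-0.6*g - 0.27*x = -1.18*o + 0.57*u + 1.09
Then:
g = -0.698330735307189*x - 1.02489166170607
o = 0.121123243592374 - 0.0379888528377867*x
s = 2.07007133325599 - 0.649253049294446*x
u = 0.182757183922325*x - 0.582701009714664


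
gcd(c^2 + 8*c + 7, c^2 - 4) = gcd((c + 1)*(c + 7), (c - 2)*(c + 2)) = 1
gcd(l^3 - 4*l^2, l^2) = l^2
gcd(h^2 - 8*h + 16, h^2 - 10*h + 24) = h - 4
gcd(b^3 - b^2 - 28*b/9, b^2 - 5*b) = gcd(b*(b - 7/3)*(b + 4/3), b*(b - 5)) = b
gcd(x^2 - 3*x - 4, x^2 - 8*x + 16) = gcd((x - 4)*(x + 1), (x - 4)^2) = x - 4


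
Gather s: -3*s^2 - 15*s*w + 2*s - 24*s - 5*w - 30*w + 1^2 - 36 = -3*s^2 + s*(-15*w - 22) - 35*w - 35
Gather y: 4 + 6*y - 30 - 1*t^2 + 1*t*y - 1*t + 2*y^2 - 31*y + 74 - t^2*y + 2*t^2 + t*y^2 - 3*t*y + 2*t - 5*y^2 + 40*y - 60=t^2 + t + y^2*(t - 3) + y*(-t^2 - 2*t + 15) - 12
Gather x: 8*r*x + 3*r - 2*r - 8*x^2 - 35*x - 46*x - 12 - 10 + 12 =r - 8*x^2 + x*(8*r - 81) - 10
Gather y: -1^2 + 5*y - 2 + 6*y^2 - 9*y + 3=6*y^2 - 4*y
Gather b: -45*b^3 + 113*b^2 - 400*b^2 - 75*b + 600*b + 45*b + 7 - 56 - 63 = -45*b^3 - 287*b^2 + 570*b - 112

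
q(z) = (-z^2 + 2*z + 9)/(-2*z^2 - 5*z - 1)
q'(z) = (2 - 2*z)/(-2*z^2 - 5*z - 1) + (4*z + 5)*(-z^2 + 2*z + 9)/(-2*z^2 - 5*z - 1)^2 = (9*z^2 + 38*z + 43)/(4*z^4 + 20*z^3 + 29*z^2 + 10*z + 1)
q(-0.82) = 3.81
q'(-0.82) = 5.81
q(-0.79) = 3.99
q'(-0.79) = 6.42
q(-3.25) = 1.37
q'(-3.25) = 0.42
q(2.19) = -0.40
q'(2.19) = 0.37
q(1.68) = -0.63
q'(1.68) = 0.58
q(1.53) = -0.73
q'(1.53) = 0.69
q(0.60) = -2.08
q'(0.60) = 3.10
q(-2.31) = 7.82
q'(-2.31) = 217.30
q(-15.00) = 0.65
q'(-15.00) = 0.01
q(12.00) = 0.32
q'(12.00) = 0.01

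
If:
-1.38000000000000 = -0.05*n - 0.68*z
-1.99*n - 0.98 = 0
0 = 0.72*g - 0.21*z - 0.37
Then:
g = 1.12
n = -0.49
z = 2.07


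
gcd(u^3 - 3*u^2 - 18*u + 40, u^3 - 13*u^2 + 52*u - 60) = u^2 - 7*u + 10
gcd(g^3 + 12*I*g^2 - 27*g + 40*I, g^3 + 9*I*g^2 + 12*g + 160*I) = g^2 + 13*I*g - 40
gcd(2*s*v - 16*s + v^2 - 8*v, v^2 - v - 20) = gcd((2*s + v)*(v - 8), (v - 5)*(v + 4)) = 1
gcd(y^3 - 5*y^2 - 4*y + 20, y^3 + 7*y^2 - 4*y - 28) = y^2 - 4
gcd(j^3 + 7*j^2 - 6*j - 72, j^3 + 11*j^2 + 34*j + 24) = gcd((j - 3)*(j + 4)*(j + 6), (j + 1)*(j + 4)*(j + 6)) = j^2 + 10*j + 24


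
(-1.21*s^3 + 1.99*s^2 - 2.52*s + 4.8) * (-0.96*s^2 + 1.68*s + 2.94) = 1.1616*s^5 - 3.9432*s^4 + 2.205*s^3 - 2.991*s^2 + 0.6552*s + 14.112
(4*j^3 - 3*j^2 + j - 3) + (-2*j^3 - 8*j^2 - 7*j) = 2*j^3 - 11*j^2 - 6*j - 3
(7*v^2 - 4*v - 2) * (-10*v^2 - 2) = -70*v^4 + 40*v^3 + 6*v^2 + 8*v + 4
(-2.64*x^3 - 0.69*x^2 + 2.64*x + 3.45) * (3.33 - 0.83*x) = 2.1912*x^4 - 8.2185*x^3 - 4.4889*x^2 + 5.9277*x + 11.4885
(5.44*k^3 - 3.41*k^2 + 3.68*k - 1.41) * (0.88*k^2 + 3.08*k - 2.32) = 4.7872*k^5 + 13.7544*k^4 - 19.8852*k^3 + 18.0048*k^2 - 12.8804*k + 3.2712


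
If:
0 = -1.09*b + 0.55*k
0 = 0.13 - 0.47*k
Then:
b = 0.14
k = 0.28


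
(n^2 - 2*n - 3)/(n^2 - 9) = (n + 1)/(n + 3)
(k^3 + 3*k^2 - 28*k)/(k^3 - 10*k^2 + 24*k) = (k + 7)/(k - 6)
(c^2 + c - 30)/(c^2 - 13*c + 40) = (c + 6)/(c - 8)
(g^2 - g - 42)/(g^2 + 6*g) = (g - 7)/g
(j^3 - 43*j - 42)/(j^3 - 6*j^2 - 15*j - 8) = (j^2 - j - 42)/(j^2 - 7*j - 8)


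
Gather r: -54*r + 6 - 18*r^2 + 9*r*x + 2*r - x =-18*r^2 + r*(9*x - 52) - x + 6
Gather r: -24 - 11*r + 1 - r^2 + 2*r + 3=-r^2 - 9*r - 20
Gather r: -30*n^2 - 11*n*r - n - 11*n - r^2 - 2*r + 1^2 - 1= -30*n^2 - 12*n - r^2 + r*(-11*n - 2)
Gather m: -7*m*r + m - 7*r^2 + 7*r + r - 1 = m*(1 - 7*r) - 7*r^2 + 8*r - 1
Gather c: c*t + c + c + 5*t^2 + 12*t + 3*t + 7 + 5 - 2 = c*(t + 2) + 5*t^2 + 15*t + 10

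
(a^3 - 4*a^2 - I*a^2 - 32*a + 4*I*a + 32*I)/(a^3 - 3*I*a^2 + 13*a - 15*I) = (a^2 - 4*a - 32)/(a^2 - 2*I*a + 15)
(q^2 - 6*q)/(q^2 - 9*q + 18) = q/(q - 3)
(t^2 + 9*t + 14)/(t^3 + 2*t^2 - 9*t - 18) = (t + 7)/(t^2 - 9)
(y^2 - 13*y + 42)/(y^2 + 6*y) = (y^2 - 13*y + 42)/(y*(y + 6))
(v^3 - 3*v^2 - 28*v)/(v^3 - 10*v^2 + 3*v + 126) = v*(v + 4)/(v^2 - 3*v - 18)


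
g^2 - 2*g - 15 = (g - 5)*(g + 3)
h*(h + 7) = h^2 + 7*h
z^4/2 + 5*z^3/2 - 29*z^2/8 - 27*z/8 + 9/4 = (z/2 + 1/2)*(z - 3/2)*(z - 1/2)*(z + 6)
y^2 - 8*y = y*(y - 8)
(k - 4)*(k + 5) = k^2 + k - 20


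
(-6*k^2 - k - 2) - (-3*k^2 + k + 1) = -3*k^2 - 2*k - 3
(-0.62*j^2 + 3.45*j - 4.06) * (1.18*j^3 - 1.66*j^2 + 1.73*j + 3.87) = -0.7316*j^5 + 5.1002*j^4 - 11.5904*j^3 + 10.3087*j^2 + 6.3277*j - 15.7122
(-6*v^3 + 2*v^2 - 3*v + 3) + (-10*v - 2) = -6*v^3 + 2*v^2 - 13*v + 1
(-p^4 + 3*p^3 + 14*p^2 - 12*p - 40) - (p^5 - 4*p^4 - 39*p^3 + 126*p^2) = -p^5 + 3*p^4 + 42*p^3 - 112*p^2 - 12*p - 40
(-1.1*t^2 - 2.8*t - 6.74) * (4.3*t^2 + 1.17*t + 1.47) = -4.73*t^4 - 13.327*t^3 - 33.875*t^2 - 12.0018*t - 9.9078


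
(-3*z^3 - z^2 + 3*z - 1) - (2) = -3*z^3 - z^2 + 3*z - 3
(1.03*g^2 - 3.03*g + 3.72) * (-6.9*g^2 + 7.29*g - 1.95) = -7.107*g^4 + 28.4157*g^3 - 49.7652*g^2 + 33.0273*g - 7.254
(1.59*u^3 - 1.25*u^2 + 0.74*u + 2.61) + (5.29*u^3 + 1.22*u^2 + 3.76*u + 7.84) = 6.88*u^3 - 0.03*u^2 + 4.5*u + 10.45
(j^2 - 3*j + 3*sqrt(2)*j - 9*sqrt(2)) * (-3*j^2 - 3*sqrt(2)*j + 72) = -3*j^4 - 12*sqrt(2)*j^3 + 9*j^3 + 36*sqrt(2)*j^2 + 54*j^2 - 162*j + 216*sqrt(2)*j - 648*sqrt(2)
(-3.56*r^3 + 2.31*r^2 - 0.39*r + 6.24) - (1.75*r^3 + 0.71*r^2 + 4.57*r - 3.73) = -5.31*r^3 + 1.6*r^2 - 4.96*r + 9.97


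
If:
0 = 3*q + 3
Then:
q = -1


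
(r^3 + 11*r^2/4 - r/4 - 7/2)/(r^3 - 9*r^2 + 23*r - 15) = (4*r^2 + 15*r + 14)/(4*(r^2 - 8*r + 15))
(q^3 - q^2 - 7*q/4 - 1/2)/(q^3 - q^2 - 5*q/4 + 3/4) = (4*q^3 - 4*q^2 - 7*q - 2)/(4*q^3 - 4*q^2 - 5*q + 3)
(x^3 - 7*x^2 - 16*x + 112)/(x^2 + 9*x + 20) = (x^2 - 11*x + 28)/(x + 5)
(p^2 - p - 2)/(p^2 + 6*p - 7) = (p^2 - p - 2)/(p^2 + 6*p - 7)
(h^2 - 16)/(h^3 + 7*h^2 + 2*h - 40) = (h - 4)/(h^2 + 3*h - 10)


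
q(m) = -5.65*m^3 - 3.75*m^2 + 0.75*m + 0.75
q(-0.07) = 0.68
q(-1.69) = 16.04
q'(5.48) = -549.37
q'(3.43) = -224.39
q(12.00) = -10293.45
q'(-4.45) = -301.53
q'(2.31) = -107.02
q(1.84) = -45.76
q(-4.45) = 421.04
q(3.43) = -268.79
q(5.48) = -1037.56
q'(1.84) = -70.44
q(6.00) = -1350.15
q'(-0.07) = 1.19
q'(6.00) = -654.45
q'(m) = -16.95*m^2 - 7.5*m + 0.75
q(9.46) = -5110.99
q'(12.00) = -2530.05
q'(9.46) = -1587.08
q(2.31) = -87.17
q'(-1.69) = -34.99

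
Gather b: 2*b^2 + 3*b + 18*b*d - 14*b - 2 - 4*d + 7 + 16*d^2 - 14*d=2*b^2 + b*(18*d - 11) + 16*d^2 - 18*d + 5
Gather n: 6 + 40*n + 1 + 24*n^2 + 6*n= 24*n^2 + 46*n + 7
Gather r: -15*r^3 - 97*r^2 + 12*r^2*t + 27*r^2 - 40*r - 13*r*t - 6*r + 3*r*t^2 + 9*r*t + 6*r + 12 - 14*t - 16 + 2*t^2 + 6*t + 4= -15*r^3 + r^2*(12*t - 70) + r*(3*t^2 - 4*t - 40) + 2*t^2 - 8*t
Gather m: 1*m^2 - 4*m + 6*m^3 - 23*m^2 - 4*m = 6*m^3 - 22*m^2 - 8*m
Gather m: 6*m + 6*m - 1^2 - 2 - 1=12*m - 4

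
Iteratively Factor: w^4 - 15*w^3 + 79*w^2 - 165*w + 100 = (w - 1)*(w^3 - 14*w^2 + 65*w - 100) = (w - 4)*(w - 1)*(w^2 - 10*w + 25) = (w - 5)*(w - 4)*(w - 1)*(w - 5)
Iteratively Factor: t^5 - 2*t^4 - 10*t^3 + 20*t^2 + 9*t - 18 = (t + 1)*(t^4 - 3*t^3 - 7*t^2 + 27*t - 18) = (t + 1)*(t + 3)*(t^3 - 6*t^2 + 11*t - 6) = (t - 3)*(t + 1)*(t + 3)*(t^2 - 3*t + 2) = (t - 3)*(t - 2)*(t + 1)*(t + 3)*(t - 1)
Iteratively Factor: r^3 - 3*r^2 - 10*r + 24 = (r - 4)*(r^2 + r - 6) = (r - 4)*(r + 3)*(r - 2)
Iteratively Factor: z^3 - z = (z)*(z^2 - 1) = z*(z + 1)*(z - 1)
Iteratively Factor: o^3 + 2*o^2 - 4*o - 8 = (o - 2)*(o^2 + 4*o + 4) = (o - 2)*(o + 2)*(o + 2)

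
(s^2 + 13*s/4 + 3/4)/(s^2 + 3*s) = (s + 1/4)/s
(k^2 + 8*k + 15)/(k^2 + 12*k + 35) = (k + 3)/(k + 7)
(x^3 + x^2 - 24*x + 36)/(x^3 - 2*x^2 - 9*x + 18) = (x + 6)/(x + 3)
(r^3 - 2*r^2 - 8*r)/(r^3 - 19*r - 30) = r*(r - 4)/(r^2 - 2*r - 15)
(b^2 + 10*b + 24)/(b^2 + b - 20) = (b^2 + 10*b + 24)/(b^2 + b - 20)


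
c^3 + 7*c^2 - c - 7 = (c - 1)*(c + 1)*(c + 7)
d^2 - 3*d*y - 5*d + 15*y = (d - 5)*(d - 3*y)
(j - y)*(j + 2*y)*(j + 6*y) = j^3 + 7*j^2*y + 4*j*y^2 - 12*y^3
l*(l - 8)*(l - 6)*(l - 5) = l^4 - 19*l^3 + 118*l^2 - 240*l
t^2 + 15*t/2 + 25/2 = (t + 5/2)*(t + 5)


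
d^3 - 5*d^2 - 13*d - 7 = (d - 7)*(d + 1)^2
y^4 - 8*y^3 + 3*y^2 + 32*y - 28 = (y - 7)*(y - 2)*(y - 1)*(y + 2)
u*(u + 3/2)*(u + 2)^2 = u^4 + 11*u^3/2 + 10*u^2 + 6*u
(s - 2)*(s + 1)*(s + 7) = s^3 + 6*s^2 - 9*s - 14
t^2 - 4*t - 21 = (t - 7)*(t + 3)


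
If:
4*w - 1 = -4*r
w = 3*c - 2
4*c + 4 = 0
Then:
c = -1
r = 21/4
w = -5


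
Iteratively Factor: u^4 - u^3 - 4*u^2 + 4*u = (u - 1)*(u^3 - 4*u) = (u - 1)*(u + 2)*(u^2 - 2*u) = (u - 2)*(u - 1)*(u + 2)*(u)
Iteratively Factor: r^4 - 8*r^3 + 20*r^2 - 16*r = (r - 4)*(r^3 - 4*r^2 + 4*r) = (r - 4)*(r - 2)*(r^2 - 2*r) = (r - 4)*(r - 2)^2*(r)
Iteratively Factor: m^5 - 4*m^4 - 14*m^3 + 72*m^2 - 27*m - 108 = (m - 3)*(m^4 - m^3 - 17*m^2 + 21*m + 36) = (m - 3)*(m + 1)*(m^3 - 2*m^2 - 15*m + 36) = (m - 3)^2*(m + 1)*(m^2 + m - 12) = (m - 3)^3*(m + 1)*(m + 4)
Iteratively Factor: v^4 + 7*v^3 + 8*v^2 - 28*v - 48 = (v - 2)*(v^3 + 9*v^2 + 26*v + 24) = (v - 2)*(v + 3)*(v^2 + 6*v + 8) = (v - 2)*(v + 3)*(v + 4)*(v + 2)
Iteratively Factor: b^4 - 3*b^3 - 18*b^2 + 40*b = (b)*(b^3 - 3*b^2 - 18*b + 40) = b*(b - 5)*(b^2 + 2*b - 8) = b*(b - 5)*(b + 4)*(b - 2)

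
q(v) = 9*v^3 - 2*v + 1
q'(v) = 27*v^2 - 2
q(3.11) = 265.50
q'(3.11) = 259.15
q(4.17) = 645.27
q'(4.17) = 467.50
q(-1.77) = -45.37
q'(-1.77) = 82.59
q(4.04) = 586.37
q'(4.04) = 438.68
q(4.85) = 1018.06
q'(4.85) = 633.11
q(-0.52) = 0.77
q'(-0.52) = 5.30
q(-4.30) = -705.96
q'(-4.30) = 497.23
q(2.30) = 105.90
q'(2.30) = 140.83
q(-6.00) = -1931.00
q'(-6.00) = 970.00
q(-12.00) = -15527.00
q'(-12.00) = 3886.00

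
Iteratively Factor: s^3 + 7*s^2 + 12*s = (s + 4)*(s^2 + 3*s) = (s + 3)*(s + 4)*(s)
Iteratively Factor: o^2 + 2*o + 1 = (o + 1)*(o + 1)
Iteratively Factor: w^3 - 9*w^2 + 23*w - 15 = (w - 5)*(w^2 - 4*w + 3) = (w - 5)*(w - 3)*(w - 1)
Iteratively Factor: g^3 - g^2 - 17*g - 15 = (g + 1)*(g^2 - 2*g - 15) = (g - 5)*(g + 1)*(g + 3)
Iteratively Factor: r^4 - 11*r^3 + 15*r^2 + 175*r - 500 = (r + 4)*(r^3 - 15*r^2 + 75*r - 125) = (r - 5)*(r + 4)*(r^2 - 10*r + 25) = (r - 5)^2*(r + 4)*(r - 5)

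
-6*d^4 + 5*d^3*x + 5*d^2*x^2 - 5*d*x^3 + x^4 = (-3*d + x)*(-2*d + x)*(-d + x)*(d + x)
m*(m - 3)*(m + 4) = m^3 + m^2 - 12*m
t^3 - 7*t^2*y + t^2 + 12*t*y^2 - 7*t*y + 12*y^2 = (t + 1)*(t - 4*y)*(t - 3*y)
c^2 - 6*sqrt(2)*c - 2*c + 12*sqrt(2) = (c - 2)*(c - 6*sqrt(2))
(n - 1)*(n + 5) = n^2 + 4*n - 5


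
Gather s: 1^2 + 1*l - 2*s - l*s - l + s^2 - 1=s^2 + s*(-l - 2)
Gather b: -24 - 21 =-45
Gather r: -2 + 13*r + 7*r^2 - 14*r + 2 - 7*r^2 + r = 0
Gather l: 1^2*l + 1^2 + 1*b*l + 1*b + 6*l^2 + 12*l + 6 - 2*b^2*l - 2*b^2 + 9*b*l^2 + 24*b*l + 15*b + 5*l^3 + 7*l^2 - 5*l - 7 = -2*b^2 + 16*b + 5*l^3 + l^2*(9*b + 13) + l*(-2*b^2 + 25*b + 8)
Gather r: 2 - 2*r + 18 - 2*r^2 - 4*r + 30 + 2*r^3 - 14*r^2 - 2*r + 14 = 2*r^3 - 16*r^2 - 8*r + 64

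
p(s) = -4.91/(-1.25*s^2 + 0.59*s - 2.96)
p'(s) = -4.91*(2.5*s - 0.59)/(-1.25*s^2 + 0.59*s - 2.96)^2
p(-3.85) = 0.21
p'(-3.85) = 0.09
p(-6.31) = 0.09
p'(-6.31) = 0.03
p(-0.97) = 1.04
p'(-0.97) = 0.67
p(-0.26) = 1.54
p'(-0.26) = 0.60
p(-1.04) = 1.00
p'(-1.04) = 0.65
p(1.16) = 1.24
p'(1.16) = -0.72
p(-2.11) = 0.50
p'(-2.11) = 0.30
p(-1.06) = 0.98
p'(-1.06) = 0.64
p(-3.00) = 0.31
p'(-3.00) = 0.16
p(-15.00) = 0.02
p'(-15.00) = 0.00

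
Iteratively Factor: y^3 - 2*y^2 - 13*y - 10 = (y + 2)*(y^2 - 4*y - 5) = (y - 5)*(y + 2)*(y + 1)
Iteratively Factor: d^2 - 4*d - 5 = (d + 1)*(d - 5)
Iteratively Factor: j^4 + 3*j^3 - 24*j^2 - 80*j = (j)*(j^3 + 3*j^2 - 24*j - 80) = j*(j + 4)*(j^2 - j - 20) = j*(j - 5)*(j + 4)*(j + 4)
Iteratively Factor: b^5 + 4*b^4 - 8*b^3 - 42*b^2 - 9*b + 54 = (b + 2)*(b^4 + 2*b^3 - 12*b^2 - 18*b + 27) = (b - 1)*(b + 2)*(b^3 + 3*b^2 - 9*b - 27) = (b - 1)*(b + 2)*(b + 3)*(b^2 - 9) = (b - 3)*(b - 1)*(b + 2)*(b + 3)*(b + 3)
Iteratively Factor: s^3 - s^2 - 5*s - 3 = (s + 1)*(s^2 - 2*s - 3) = (s + 1)^2*(s - 3)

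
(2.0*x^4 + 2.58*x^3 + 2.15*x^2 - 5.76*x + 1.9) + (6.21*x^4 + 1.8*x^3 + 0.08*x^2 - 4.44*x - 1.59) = 8.21*x^4 + 4.38*x^3 + 2.23*x^2 - 10.2*x + 0.31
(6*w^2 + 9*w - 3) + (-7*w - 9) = 6*w^2 + 2*w - 12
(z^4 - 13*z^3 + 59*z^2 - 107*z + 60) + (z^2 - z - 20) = z^4 - 13*z^3 + 60*z^2 - 108*z + 40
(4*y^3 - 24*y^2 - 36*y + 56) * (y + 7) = 4*y^4 + 4*y^3 - 204*y^2 - 196*y + 392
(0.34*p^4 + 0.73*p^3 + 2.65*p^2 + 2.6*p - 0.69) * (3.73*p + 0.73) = 1.2682*p^5 + 2.9711*p^4 + 10.4174*p^3 + 11.6325*p^2 - 0.6757*p - 0.5037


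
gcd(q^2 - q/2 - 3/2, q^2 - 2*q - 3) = q + 1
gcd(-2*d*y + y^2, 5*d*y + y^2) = y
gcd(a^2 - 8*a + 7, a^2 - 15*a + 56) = a - 7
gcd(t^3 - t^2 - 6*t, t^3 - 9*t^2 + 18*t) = t^2 - 3*t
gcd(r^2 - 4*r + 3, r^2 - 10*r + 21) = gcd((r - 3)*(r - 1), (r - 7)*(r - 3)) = r - 3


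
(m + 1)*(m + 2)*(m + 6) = m^3 + 9*m^2 + 20*m + 12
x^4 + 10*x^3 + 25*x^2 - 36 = (x - 1)*(x + 2)*(x + 3)*(x + 6)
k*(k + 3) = k^2 + 3*k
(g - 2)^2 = g^2 - 4*g + 4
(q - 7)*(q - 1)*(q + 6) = q^3 - 2*q^2 - 41*q + 42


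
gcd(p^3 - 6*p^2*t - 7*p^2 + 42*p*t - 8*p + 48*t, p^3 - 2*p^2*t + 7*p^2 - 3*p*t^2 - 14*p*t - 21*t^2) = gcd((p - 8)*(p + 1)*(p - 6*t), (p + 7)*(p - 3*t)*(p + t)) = 1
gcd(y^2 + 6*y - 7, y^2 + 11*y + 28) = y + 7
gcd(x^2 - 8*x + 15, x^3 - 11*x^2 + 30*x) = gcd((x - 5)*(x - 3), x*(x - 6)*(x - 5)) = x - 5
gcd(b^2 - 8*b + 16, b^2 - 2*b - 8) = b - 4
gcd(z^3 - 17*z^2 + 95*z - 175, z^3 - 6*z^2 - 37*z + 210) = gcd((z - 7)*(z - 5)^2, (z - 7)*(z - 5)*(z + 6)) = z^2 - 12*z + 35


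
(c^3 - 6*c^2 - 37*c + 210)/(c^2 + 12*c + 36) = (c^2 - 12*c + 35)/(c + 6)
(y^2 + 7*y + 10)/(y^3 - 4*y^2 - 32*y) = (y^2 + 7*y + 10)/(y*(y^2 - 4*y - 32))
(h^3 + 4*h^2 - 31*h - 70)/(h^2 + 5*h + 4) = (h^3 + 4*h^2 - 31*h - 70)/(h^2 + 5*h + 4)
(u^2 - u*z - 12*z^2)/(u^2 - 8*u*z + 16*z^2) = (-u - 3*z)/(-u + 4*z)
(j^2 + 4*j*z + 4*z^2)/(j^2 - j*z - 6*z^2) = (-j - 2*z)/(-j + 3*z)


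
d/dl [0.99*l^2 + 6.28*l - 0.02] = 1.98*l + 6.28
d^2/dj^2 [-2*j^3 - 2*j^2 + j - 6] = -12*j - 4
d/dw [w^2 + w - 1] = 2*w + 1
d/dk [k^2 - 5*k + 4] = 2*k - 5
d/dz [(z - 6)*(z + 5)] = 2*z - 1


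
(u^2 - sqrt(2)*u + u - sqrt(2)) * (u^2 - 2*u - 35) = u^4 - sqrt(2)*u^3 - u^3 - 37*u^2 + sqrt(2)*u^2 - 35*u + 37*sqrt(2)*u + 35*sqrt(2)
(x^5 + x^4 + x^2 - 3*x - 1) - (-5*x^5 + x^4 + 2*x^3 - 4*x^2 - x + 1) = 6*x^5 - 2*x^3 + 5*x^2 - 2*x - 2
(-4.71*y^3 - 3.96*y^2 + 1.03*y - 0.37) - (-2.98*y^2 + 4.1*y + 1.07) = -4.71*y^3 - 0.98*y^2 - 3.07*y - 1.44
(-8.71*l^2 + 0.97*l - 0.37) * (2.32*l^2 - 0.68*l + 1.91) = -20.2072*l^4 + 8.1732*l^3 - 18.1541*l^2 + 2.1043*l - 0.7067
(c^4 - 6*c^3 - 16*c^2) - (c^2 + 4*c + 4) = c^4 - 6*c^3 - 17*c^2 - 4*c - 4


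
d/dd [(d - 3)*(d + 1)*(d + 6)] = 3*d^2 + 8*d - 15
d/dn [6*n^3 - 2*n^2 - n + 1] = 18*n^2 - 4*n - 1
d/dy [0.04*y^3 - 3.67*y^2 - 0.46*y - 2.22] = 0.12*y^2 - 7.34*y - 0.46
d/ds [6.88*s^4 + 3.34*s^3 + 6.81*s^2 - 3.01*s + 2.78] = 27.52*s^3 + 10.02*s^2 + 13.62*s - 3.01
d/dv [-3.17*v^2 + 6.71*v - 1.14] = 6.71 - 6.34*v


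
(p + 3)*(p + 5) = p^2 + 8*p + 15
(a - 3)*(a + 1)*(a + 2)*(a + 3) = a^4 + 3*a^3 - 7*a^2 - 27*a - 18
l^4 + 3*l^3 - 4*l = l*(l - 1)*(l + 2)^2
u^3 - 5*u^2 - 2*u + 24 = (u - 4)*(u - 3)*(u + 2)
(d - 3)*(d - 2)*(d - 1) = d^3 - 6*d^2 + 11*d - 6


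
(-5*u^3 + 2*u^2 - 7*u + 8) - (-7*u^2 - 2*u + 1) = -5*u^3 + 9*u^2 - 5*u + 7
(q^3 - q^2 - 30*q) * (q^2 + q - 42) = q^5 - 73*q^3 + 12*q^2 + 1260*q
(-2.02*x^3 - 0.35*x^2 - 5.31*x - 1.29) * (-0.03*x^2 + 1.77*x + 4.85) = 0.0606*x^5 - 3.5649*x^4 - 10.2572*x^3 - 11.0575*x^2 - 28.0368*x - 6.2565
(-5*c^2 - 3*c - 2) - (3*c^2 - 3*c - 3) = 1 - 8*c^2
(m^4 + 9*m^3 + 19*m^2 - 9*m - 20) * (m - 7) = m^5 + 2*m^4 - 44*m^3 - 142*m^2 + 43*m + 140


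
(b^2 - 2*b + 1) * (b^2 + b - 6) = b^4 - b^3 - 7*b^2 + 13*b - 6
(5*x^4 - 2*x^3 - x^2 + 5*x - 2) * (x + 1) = 5*x^5 + 3*x^4 - 3*x^3 + 4*x^2 + 3*x - 2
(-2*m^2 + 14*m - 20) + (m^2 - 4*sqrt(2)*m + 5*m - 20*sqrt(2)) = -m^2 - 4*sqrt(2)*m + 19*m - 20*sqrt(2) - 20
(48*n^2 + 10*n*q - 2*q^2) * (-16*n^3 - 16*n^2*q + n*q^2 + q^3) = -768*n^5 - 928*n^4*q - 80*n^3*q^2 + 90*n^2*q^3 + 8*n*q^4 - 2*q^5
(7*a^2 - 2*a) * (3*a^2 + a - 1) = 21*a^4 + a^3 - 9*a^2 + 2*a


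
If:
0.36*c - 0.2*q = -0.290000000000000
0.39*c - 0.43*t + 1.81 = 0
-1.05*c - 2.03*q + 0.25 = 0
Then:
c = -0.57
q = 0.42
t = 3.69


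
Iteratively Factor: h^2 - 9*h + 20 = (h - 5)*(h - 4)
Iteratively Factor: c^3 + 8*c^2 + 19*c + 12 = (c + 1)*(c^2 + 7*c + 12) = (c + 1)*(c + 3)*(c + 4)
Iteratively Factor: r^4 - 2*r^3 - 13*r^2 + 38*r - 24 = (r - 3)*(r^3 + r^2 - 10*r + 8) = (r - 3)*(r - 2)*(r^2 + 3*r - 4) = (r - 3)*(r - 2)*(r + 4)*(r - 1)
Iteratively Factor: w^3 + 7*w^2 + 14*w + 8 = (w + 2)*(w^2 + 5*w + 4) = (w + 1)*(w + 2)*(w + 4)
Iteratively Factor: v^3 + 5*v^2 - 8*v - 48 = (v - 3)*(v^2 + 8*v + 16) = (v - 3)*(v + 4)*(v + 4)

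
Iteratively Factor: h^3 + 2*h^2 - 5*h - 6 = (h - 2)*(h^2 + 4*h + 3) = (h - 2)*(h + 3)*(h + 1)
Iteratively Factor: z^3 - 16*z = (z + 4)*(z^2 - 4*z) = (z - 4)*(z + 4)*(z)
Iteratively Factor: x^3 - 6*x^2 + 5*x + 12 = (x - 3)*(x^2 - 3*x - 4) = (x - 4)*(x - 3)*(x + 1)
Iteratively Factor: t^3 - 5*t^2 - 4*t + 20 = (t - 2)*(t^2 - 3*t - 10) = (t - 2)*(t + 2)*(t - 5)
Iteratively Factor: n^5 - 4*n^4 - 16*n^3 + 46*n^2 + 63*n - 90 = (n + 3)*(n^4 - 7*n^3 + 5*n^2 + 31*n - 30) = (n - 3)*(n + 3)*(n^3 - 4*n^2 - 7*n + 10) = (n - 3)*(n + 2)*(n + 3)*(n^2 - 6*n + 5) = (n - 5)*(n - 3)*(n + 2)*(n + 3)*(n - 1)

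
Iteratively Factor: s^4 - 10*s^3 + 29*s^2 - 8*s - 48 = (s - 4)*(s^3 - 6*s^2 + 5*s + 12) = (s - 4)^2*(s^2 - 2*s - 3) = (s - 4)^2*(s - 3)*(s + 1)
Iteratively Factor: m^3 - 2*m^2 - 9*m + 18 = (m - 2)*(m^2 - 9) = (m - 2)*(m + 3)*(m - 3)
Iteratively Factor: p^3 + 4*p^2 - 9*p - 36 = (p - 3)*(p^2 + 7*p + 12) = (p - 3)*(p + 4)*(p + 3)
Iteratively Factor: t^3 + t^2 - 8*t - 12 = (t + 2)*(t^2 - t - 6) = (t - 3)*(t + 2)*(t + 2)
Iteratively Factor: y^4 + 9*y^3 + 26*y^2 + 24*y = (y + 4)*(y^3 + 5*y^2 + 6*y) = (y + 2)*(y + 4)*(y^2 + 3*y) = (y + 2)*(y + 3)*(y + 4)*(y)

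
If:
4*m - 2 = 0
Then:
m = 1/2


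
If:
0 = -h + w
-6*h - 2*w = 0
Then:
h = 0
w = 0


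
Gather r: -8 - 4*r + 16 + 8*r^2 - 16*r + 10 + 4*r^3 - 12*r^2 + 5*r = 4*r^3 - 4*r^2 - 15*r + 18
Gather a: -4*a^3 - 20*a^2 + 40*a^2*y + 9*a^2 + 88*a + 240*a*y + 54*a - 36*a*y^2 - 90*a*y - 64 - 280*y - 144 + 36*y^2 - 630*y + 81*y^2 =-4*a^3 + a^2*(40*y - 11) + a*(-36*y^2 + 150*y + 142) + 117*y^2 - 910*y - 208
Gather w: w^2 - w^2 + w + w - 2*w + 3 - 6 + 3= 0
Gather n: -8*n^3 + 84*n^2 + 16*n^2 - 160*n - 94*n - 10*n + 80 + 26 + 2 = -8*n^3 + 100*n^2 - 264*n + 108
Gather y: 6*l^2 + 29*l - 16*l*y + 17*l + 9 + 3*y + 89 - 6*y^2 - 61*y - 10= 6*l^2 + 46*l - 6*y^2 + y*(-16*l - 58) + 88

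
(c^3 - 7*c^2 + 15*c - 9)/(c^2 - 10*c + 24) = (c^3 - 7*c^2 + 15*c - 9)/(c^2 - 10*c + 24)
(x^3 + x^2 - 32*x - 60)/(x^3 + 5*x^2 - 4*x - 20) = (x - 6)/(x - 2)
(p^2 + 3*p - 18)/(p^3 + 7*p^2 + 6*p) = (p - 3)/(p*(p + 1))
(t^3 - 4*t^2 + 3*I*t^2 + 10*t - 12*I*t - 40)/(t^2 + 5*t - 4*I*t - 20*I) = (t^3 + t^2*(-4 + 3*I) + t*(10 - 12*I) - 40)/(t^2 + t*(5 - 4*I) - 20*I)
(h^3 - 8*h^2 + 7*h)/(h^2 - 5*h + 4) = h*(h - 7)/(h - 4)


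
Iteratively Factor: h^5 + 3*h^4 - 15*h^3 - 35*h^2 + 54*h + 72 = (h - 2)*(h^4 + 5*h^3 - 5*h^2 - 45*h - 36) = (h - 2)*(h + 4)*(h^3 + h^2 - 9*h - 9) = (h - 2)*(h + 1)*(h + 4)*(h^2 - 9) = (h - 3)*(h - 2)*(h + 1)*(h + 4)*(h + 3)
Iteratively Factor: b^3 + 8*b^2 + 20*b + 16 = (b + 2)*(b^2 + 6*b + 8) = (b + 2)*(b + 4)*(b + 2)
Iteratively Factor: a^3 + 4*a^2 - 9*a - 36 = (a + 4)*(a^2 - 9) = (a - 3)*(a + 4)*(a + 3)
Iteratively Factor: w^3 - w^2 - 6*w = (w)*(w^2 - w - 6) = w*(w + 2)*(w - 3)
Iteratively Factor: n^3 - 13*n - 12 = (n + 3)*(n^2 - 3*n - 4) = (n + 1)*(n + 3)*(n - 4)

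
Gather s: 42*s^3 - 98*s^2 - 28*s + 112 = 42*s^3 - 98*s^2 - 28*s + 112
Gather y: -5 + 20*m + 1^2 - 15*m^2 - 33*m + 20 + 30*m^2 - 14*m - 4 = 15*m^2 - 27*m + 12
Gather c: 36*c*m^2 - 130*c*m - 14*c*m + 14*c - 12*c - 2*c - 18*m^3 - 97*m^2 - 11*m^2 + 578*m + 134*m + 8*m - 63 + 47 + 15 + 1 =c*(36*m^2 - 144*m) - 18*m^3 - 108*m^2 + 720*m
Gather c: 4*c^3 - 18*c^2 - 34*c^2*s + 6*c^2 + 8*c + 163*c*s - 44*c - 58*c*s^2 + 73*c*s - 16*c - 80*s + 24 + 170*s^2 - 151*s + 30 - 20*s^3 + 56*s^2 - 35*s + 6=4*c^3 + c^2*(-34*s - 12) + c*(-58*s^2 + 236*s - 52) - 20*s^3 + 226*s^2 - 266*s + 60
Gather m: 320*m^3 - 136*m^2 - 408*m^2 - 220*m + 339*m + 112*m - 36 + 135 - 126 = 320*m^3 - 544*m^2 + 231*m - 27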